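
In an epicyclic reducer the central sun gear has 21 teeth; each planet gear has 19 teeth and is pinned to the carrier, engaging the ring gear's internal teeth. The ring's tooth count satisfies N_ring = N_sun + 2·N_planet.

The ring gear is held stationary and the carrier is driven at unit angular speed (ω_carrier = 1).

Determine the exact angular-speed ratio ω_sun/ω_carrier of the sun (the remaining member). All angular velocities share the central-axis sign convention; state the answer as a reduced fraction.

80/21

N_ring = 21 + 2·19 = 59
21(ω_s−ω_c) = −59(ω_r−ω_c),  ω_r=0, ω_c=1
ω_s = 1 − (59/21)(0−1) = 80/21
ω_s/ω_c = 80/21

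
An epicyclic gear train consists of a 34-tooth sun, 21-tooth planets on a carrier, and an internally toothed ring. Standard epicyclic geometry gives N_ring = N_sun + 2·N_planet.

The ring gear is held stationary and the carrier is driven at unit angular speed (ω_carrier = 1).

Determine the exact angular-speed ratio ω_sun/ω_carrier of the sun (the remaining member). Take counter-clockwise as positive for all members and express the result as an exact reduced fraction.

N_ring = 34 + 2·21 = 76
34(ω_s−ω_c) = −76(ω_r−ω_c),  ω_r=0, ω_c=1
ω_s = 1 − (76/34)(0−1) = 55/17
ω_s/ω_c = 55/17

55/17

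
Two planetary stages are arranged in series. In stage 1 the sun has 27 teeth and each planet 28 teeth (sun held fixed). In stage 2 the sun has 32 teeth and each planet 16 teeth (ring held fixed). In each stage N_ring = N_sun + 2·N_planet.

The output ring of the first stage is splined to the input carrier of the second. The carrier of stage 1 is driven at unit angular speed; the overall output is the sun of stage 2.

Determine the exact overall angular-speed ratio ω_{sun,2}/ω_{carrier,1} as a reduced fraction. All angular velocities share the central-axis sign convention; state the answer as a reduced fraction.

330/83

Stage 1: N_ring = 27 + 2·28 = 83
Stage 1: 27(ω_s−ω_c) = −83(ω_r−ω_c),  ω_s=0, ω_c=1
Stage 1: ω_r = 1 − (27/83)(0−1) = 110/83
  ⇒ ω_r¹/ω_c¹ = 110/83
Stage 2: N_ring = 32 + 2·16 = 64
Stage 2: 32(ω_s−ω_c) = −64(ω_r−ω_c),  ω_r=0, ω_c=1
Stage 2: ω_s = 1 − (64/32)(0−1) = 3
  ⇒ ω_s²/ω_c² = 3
Coupling ω_c² = ω_r¹ ⇒ overall = 110/83 × 3 = 330/83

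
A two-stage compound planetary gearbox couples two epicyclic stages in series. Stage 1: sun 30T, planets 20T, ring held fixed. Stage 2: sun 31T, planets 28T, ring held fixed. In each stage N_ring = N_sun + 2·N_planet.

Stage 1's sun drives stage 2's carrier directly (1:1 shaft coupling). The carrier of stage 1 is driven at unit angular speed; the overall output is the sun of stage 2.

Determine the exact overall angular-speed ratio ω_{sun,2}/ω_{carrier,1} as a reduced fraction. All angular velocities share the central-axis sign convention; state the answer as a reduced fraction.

Stage 1: N_ring = 30 + 2·20 = 70
Stage 1: 30(ω_s−ω_c) = −70(ω_r−ω_c),  ω_r=0, ω_c=1
Stage 1: ω_s = 1 − (70/30)(0−1) = 10/3
  ⇒ ω_s¹/ω_c¹ = 10/3
Stage 2: N_ring = 31 + 2·28 = 87
Stage 2: 31(ω_s−ω_c) = −87(ω_r−ω_c),  ω_r=0, ω_c=1
Stage 2: ω_s = 1 − (87/31)(0−1) = 118/31
  ⇒ ω_s²/ω_c² = 118/31
Coupling ω_c² = ω_s¹ ⇒ overall = 10/3 × 118/31 = 1180/93

1180/93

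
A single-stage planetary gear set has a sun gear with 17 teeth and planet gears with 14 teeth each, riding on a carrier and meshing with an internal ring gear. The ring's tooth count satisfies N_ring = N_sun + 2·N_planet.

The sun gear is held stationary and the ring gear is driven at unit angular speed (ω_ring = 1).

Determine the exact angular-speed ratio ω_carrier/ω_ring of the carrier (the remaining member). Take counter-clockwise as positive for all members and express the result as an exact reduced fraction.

45/62

N_ring = 17 + 2·14 = 45
17(ω_s−ω_c) = −45(ω_r−ω_c),  ω_s=0, ω_r=1
17(0−ω_c) = −45(1−ω_c)  ⇒  62ω_c = 45  ⇒  ω_c = 45/62
ω_c/ω_r = 45/62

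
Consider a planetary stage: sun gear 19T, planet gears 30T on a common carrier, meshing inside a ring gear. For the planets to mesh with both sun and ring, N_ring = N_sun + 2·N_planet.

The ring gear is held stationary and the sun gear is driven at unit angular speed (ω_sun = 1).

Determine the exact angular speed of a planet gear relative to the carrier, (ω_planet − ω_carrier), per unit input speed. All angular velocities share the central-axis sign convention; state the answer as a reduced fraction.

-1501/2940

N_ring = 19 + 2·30 = 79
19(ω_s−ω_c) = −79(ω_r−ω_c),  ω_r=0, ω_s=1
19(1−ω_c) = −79(0−ω_c)  ⇒  98ω_c = 19  ⇒  ω_c = 19/98
sun–planet: 19·(1−19/98) = −30·(ω_p−ω_c)  ⇒  ω_p−ω_c = −(19/30)·(79/98) = -1501/2940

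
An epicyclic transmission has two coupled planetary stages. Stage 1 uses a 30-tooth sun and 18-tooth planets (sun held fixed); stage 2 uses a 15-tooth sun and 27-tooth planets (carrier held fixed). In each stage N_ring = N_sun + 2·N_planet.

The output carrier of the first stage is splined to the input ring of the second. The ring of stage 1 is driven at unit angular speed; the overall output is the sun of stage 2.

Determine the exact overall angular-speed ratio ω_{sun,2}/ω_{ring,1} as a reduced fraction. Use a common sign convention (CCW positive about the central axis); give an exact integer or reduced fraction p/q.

Stage 1: N_ring = 30 + 2·18 = 66
Stage 1: 30(ω_s−ω_c) = −66(ω_r−ω_c),  ω_s=0, ω_r=1
Stage 1: 30(0−ω_c) = −66(1−ω_c)  ⇒  96ω_c = 66  ⇒  ω_c = 11/16
  ⇒ ω_c¹/ω_r¹ = 11/16
Stage 2: N_ring = 15 + 2·27 = 69
Stage 2: 15(ω_s−ω_c) = −69(ω_r−ω_c),  ω_c=0, ω_r=1
Stage 2: ω_s = 0 − (69/15)(1−0) = -23/5
  ⇒ ω_s²/ω_r² = -23/5
Coupling ω_r² = ω_c¹ ⇒ overall = 11/16 × -23/5 = -253/80

-253/80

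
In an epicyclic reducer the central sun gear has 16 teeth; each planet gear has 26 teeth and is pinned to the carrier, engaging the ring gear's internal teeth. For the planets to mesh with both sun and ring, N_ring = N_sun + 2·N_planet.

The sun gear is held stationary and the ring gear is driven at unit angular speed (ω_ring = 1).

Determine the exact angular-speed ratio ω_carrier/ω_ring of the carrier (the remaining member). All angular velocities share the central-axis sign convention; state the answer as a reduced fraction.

N_ring = 16 + 2·26 = 68
16(ω_s−ω_c) = −68(ω_r−ω_c),  ω_s=0, ω_r=1
16(0−ω_c) = −68(1−ω_c)  ⇒  84ω_c = 68  ⇒  ω_c = 17/21
ω_c/ω_r = 17/21

17/21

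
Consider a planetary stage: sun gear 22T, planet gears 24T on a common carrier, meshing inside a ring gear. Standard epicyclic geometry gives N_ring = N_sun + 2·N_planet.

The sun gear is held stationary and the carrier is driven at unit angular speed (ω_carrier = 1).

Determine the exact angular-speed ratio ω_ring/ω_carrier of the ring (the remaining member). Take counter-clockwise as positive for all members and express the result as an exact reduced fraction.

46/35

N_ring = 22 + 2·24 = 70
22(ω_s−ω_c) = −70(ω_r−ω_c),  ω_s=0, ω_c=1
ω_r = 1 − (22/70)(0−1) = 46/35
ω_r/ω_c = 46/35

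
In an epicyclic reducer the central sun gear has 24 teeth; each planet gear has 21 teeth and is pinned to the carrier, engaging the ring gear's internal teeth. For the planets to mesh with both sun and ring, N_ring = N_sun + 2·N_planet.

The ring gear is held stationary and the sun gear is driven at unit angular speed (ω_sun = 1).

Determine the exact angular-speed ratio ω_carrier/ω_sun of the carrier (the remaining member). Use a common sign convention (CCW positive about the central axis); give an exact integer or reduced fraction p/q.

N_ring = 24 + 2·21 = 66
24(ω_s−ω_c) = −66(ω_r−ω_c),  ω_r=0, ω_s=1
24(1−ω_c) = −66(0−ω_c)  ⇒  90ω_c = 24  ⇒  ω_c = 4/15
ω_c/ω_s = 4/15

4/15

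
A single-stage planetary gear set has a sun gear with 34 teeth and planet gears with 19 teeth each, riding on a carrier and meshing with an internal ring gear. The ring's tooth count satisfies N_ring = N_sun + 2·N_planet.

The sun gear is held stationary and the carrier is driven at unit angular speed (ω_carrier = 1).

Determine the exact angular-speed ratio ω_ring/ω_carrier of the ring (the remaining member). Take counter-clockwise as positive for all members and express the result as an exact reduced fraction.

N_ring = 34 + 2·19 = 72
34(ω_s−ω_c) = −72(ω_r−ω_c),  ω_s=0, ω_c=1
ω_r = 1 − (34/72)(0−1) = 53/36
ω_r/ω_c = 53/36

53/36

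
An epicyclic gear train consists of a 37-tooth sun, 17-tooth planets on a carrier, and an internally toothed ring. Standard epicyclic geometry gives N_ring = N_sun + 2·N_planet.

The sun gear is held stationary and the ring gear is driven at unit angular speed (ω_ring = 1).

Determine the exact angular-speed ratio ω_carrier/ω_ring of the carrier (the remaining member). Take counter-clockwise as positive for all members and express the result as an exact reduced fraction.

71/108

N_ring = 37 + 2·17 = 71
37(ω_s−ω_c) = −71(ω_r−ω_c),  ω_s=0, ω_r=1
37(0−ω_c) = −71(1−ω_c)  ⇒  108ω_c = 71  ⇒  ω_c = 71/108
ω_c/ω_r = 71/108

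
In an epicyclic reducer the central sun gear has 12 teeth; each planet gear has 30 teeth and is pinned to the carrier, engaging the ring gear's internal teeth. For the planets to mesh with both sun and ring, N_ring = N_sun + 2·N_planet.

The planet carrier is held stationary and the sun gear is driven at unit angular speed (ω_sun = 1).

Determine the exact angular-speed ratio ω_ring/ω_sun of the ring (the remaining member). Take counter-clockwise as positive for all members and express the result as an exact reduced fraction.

-1/6

N_ring = 12 + 2·30 = 72
12(ω_s−ω_c) = −72(ω_r−ω_c),  ω_c=0, ω_s=1
ω_r = 0 − (12/72)(1−0) = -1/6
ω_r/ω_s = -1/6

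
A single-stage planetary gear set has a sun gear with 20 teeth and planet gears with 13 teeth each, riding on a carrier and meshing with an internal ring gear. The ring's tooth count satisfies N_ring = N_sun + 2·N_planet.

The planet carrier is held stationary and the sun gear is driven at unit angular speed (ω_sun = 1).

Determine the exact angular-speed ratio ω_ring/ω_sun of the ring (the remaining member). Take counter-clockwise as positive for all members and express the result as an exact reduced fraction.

N_ring = 20 + 2·13 = 46
20(ω_s−ω_c) = −46(ω_r−ω_c),  ω_c=0, ω_s=1
ω_r = 0 − (20/46)(1−0) = -10/23
ω_r/ω_s = -10/23

-10/23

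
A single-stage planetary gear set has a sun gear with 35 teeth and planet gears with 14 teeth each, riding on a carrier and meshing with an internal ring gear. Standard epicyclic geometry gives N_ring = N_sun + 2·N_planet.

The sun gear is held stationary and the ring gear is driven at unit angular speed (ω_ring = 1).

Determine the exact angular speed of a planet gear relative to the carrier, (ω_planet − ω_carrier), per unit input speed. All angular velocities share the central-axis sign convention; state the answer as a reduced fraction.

45/28

N_ring = 35 + 2·14 = 63
35(ω_s−ω_c) = −63(ω_r−ω_c),  ω_s=0, ω_r=1
35(0−ω_c) = −63(1−ω_c)  ⇒  98ω_c = 63  ⇒  ω_c = 9/14
sun–planet: 35·(0−9/14) = −14·(ω_p−ω_c)  ⇒  ω_p−ω_c = −(35/14)·(-9/14) = 45/28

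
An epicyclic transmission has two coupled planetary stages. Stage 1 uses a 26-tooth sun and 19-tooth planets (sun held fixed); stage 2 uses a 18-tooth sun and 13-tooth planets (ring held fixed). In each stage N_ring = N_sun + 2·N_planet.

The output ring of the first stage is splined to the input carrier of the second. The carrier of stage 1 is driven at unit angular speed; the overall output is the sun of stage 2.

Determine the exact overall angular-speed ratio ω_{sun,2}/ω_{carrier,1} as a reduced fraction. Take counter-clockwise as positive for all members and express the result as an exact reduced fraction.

Stage 1: N_ring = 26 + 2·19 = 64
Stage 1: 26(ω_s−ω_c) = −64(ω_r−ω_c),  ω_s=0, ω_c=1
Stage 1: ω_r = 1 − (26/64)(0−1) = 45/32
  ⇒ ω_r¹/ω_c¹ = 45/32
Stage 2: N_ring = 18 + 2·13 = 44
Stage 2: 18(ω_s−ω_c) = −44(ω_r−ω_c),  ω_r=0, ω_c=1
Stage 2: ω_s = 1 − (44/18)(0−1) = 31/9
  ⇒ ω_s²/ω_c² = 31/9
Coupling ω_c² = ω_r¹ ⇒ overall = 45/32 × 31/9 = 155/32

155/32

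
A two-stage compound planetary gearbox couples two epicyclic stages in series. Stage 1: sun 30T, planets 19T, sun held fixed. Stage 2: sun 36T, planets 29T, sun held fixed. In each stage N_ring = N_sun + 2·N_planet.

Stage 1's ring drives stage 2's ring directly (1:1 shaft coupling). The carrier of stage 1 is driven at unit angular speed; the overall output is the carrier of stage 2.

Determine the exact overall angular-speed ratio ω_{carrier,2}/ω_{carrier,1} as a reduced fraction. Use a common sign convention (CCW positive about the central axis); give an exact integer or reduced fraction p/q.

2303/2210

Stage 1: N_ring = 30 + 2·19 = 68
Stage 1: 30(ω_s−ω_c) = −68(ω_r−ω_c),  ω_s=0, ω_c=1
Stage 1: ω_r = 1 − (30/68)(0−1) = 49/34
  ⇒ ω_r¹/ω_c¹ = 49/34
Stage 2: N_ring = 36 + 2·29 = 94
Stage 2: 36(ω_s−ω_c) = −94(ω_r−ω_c),  ω_s=0, ω_r=1
Stage 2: 36(0−ω_c) = −94(1−ω_c)  ⇒  130ω_c = 94  ⇒  ω_c = 47/65
  ⇒ ω_c²/ω_r² = 47/65
Coupling ω_r² = ω_r¹ ⇒ overall = 49/34 × 47/65 = 2303/2210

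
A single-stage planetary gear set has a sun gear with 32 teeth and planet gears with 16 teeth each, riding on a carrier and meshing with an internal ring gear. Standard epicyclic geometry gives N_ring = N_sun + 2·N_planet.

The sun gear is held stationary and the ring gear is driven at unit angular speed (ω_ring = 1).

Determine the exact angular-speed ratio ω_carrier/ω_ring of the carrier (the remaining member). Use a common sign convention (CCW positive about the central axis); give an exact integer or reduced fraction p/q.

N_ring = 32 + 2·16 = 64
32(ω_s−ω_c) = −64(ω_r−ω_c),  ω_s=0, ω_r=1
32(0−ω_c) = −64(1−ω_c)  ⇒  96ω_c = 64  ⇒  ω_c = 2/3
ω_c/ω_r = 2/3

2/3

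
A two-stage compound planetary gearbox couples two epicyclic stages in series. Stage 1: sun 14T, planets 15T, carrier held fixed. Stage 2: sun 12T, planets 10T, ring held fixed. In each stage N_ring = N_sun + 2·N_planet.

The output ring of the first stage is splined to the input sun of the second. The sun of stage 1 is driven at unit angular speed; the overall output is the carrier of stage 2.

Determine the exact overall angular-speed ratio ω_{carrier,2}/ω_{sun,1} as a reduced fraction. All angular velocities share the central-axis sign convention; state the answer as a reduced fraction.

Stage 1: N_ring = 14 + 2·15 = 44
Stage 1: 14(ω_s−ω_c) = −44(ω_r−ω_c),  ω_c=0, ω_s=1
Stage 1: ω_r = 0 − (14/44)(1−0) = -7/22
  ⇒ ω_r¹/ω_s¹ = -7/22
Stage 2: N_ring = 12 + 2·10 = 32
Stage 2: 12(ω_s−ω_c) = −32(ω_r−ω_c),  ω_r=0, ω_s=1
Stage 2: 12(1−ω_c) = −32(0−ω_c)  ⇒  44ω_c = 12  ⇒  ω_c = 3/11
  ⇒ ω_c²/ω_s² = 3/11
Coupling ω_s² = ω_r¹ ⇒ overall = -7/22 × 3/11 = -21/242

-21/242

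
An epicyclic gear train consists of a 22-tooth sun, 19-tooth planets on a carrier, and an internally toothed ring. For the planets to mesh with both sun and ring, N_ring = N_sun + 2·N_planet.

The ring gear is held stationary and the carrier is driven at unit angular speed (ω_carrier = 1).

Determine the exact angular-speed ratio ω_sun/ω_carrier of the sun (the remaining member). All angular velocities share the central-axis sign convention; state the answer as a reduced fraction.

N_ring = 22 + 2·19 = 60
22(ω_s−ω_c) = −60(ω_r−ω_c),  ω_r=0, ω_c=1
ω_s = 1 − (60/22)(0−1) = 41/11
ω_s/ω_c = 41/11

41/11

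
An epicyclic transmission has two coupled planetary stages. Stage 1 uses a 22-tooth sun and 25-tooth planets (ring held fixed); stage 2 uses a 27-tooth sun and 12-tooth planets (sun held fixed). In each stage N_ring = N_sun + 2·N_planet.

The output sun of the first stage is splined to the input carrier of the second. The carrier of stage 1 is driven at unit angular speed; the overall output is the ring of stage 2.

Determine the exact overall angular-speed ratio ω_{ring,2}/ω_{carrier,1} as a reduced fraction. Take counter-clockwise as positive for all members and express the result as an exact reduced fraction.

1222/187

Stage 1: N_ring = 22 + 2·25 = 72
Stage 1: 22(ω_s−ω_c) = −72(ω_r−ω_c),  ω_r=0, ω_c=1
Stage 1: ω_s = 1 − (72/22)(0−1) = 47/11
  ⇒ ω_s¹/ω_c¹ = 47/11
Stage 2: N_ring = 27 + 2·12 = 51
Stage 2: 27(ω_s−ω_c) = −51(ω_r−ω_c),  ω_s=0, ω_c=1
Stage 2: ω_r = 1 − (27/51)(0−1) = 26/17
  ⇒ ω_r²/ω_c² = 26/17
Coupling ω_c² = ω_s¹ ⇒ overall = 47/11 × 26/17 = 1222/187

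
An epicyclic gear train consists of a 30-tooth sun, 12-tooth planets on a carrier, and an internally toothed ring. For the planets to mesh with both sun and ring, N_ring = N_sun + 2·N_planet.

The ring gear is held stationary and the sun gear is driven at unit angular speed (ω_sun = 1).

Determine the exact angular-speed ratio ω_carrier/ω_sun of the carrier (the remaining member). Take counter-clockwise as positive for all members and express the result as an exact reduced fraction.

5/14

N_ring = 30 + 2·12 = 54
30(ω_s−ω_c) = −54(ω_r−ω_c),  ω_r=0, ω_s=1
30(1−ω_c) = −54(0−ω_c)  ⇒  84ω_c = 30  ⇒  ω_c = 5/14
ω_c/ω_s = 5/14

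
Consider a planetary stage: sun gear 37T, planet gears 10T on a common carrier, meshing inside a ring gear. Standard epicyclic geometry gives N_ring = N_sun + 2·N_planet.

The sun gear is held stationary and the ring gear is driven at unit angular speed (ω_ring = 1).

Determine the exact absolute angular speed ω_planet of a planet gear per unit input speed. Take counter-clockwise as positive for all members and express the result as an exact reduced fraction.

57/20

N_ring = 37 + 2·10 = 57
37(ω_s−ω_c) = −57(ω_r−ω_c),  ω_s=0, ω_r=1
37(0−ω_c) = −57(1−ω_c)  ⇒  94ω_c = 57  ⇒  ω_c = 57/94
sun–planet: 37·(0−57/94) = −10·(ω_p−ω_c)  ⇒  ω_p−ω_c = −(37/10)·(-57/94) = 2109/940
ω_p = 57/94 + 2109/940 = 57/20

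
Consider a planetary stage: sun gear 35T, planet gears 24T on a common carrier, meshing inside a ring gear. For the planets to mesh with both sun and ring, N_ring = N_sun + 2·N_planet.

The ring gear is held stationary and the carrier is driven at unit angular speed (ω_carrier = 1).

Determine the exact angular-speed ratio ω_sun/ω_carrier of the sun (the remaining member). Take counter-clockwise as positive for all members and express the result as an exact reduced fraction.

118/35

N_ring = 35 + 2·24 = 83
35(ω_s−ω_c) = −83(ω_r−ω_c),  ω_r=0, ω_c=1
ω_s = 1 − (83/35)(0−1) = 118/35
ω_s/ω_c = 118/35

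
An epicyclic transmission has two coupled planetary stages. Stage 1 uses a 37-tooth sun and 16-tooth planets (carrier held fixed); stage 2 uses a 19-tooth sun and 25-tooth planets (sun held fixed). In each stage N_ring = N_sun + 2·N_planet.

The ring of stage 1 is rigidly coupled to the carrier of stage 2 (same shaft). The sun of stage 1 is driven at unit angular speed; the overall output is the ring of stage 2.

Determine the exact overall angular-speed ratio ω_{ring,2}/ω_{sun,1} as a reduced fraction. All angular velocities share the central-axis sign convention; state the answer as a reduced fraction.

Stage 1: N_ring = 37 + 2·16 = 69
Stage 1: 37(ω_s−ω_c) = −69(ω_r−ω_c),  ω_c=0, ω_s=1
Stage 1: ω_r = 0 − (37/69)(1−0) = -37/69
  ⇒ ω_r¹/ω_s¹ = -37/69
Stage 2: N_ring = 19 + 2·25 = 69
Stage 2: 19(ω_s−ω_c) = −69(ω_r−ω_c),  ω_s=0, ω_c=1
Stage 2: ω_r = 1 − (19/69)(0−1) = 88/69
  ⇒ ω_r²/ω_c² = 88/69
Coupling ω_c² = ω_r¹ ⇒ overall = -37/69 × 88/69 = -3256/4761

-3256/4761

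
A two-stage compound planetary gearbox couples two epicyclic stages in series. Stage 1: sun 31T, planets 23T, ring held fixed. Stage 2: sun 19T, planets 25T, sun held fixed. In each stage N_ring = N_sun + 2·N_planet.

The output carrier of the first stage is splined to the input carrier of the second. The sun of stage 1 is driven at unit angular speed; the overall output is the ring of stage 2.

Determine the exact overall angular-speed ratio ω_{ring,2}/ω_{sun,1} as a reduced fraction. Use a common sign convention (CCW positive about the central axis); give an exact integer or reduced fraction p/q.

Stage 1: N_ring = 31 + 2·23 = 77
Stage 1: 31(ω_s−ω_c) = −77(ω_r−ω_c),  ω_r=0, ω_s=1
Stage 1: 31(1−ω_c) = −77(0−ω_c)  ⇒  108ω_c = 31  ⇒  ω_c = 31/108
  ⇒ ω_c¹/ω_s¹ = 31/108
Stage 2: N_ring = 19 + 2·25 = 69
Stage 2: 19(ω_s−ω_c) = −69(ω_r−ω_c),  ω_s=0, ω_c=1
Stage 2: ω_r = 1 − (19/69)(0−1) = 88/69
  ⇒ ω_r²/ω_c² = 88/69
Coupling ω_c² = ω_c¹ ⇒ overall = 31/108 × 88/69 = 682/1863

682/1863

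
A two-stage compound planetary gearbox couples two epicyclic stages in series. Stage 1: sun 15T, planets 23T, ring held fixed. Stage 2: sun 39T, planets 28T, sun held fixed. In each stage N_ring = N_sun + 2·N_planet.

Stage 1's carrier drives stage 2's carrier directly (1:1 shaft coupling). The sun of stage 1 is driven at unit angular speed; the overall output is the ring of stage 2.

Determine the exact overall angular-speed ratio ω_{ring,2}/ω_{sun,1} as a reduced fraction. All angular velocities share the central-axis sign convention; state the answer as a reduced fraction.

Stage 1: N_ring = 15 + 2·23 = 61
Stage 1: 15(ω_s−ω_c) = −61(ω_r−ω_c),  ω_r=0, ω_s=1
Stage 1: 15(1−ω_c) = −61(0−ω_c)  ⇒  76ω_c = 15  ⇒  ω_c = 15/76
  ⇒ ω_c¹/ω_s¹ = 15/76
Stage 2: N_ring = 39 + 2·28 = 95
Stage 2: 39(ω_s−ω_c) = −95(ω_r−ω_c),  ω_s=0, ω_c=1
Stage 2: ω_r = 1 − (39/95)(0−1) = 134/95
  ⇒ ω_r²/ω_c² = 134/95
Coupling ω_c² = ω_c¹ ⇒ overall = 15/76 × 134/95 = 201/722

201/722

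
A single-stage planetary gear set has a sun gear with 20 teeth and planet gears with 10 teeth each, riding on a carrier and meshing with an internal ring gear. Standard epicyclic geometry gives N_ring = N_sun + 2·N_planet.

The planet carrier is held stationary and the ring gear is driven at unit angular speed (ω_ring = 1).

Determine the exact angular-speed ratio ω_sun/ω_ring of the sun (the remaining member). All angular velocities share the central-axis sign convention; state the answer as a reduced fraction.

N_ring = 20 + 2·10 = 40
20(ω_s−ω_c) = −40(ω_r−ω_c),  ω_c=0, ω_r=1
ω_s = 0 − (40/20)(1−0) = -2
ω_s/ω_r = -2

-2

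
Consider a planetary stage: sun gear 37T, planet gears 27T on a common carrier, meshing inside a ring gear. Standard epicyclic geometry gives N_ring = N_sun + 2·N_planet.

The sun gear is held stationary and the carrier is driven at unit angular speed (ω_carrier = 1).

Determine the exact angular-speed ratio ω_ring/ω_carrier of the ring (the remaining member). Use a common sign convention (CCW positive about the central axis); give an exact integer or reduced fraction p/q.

128/91

N_ring = 37 + 2·27 = 91
37(ω_s−ω_c) = −91(ω_r−ω_c),  ω_s=0, ω_c=1
ω_r = 1 − (37/91)(0−1) = 128/91
ω_r/ω_c = 128/91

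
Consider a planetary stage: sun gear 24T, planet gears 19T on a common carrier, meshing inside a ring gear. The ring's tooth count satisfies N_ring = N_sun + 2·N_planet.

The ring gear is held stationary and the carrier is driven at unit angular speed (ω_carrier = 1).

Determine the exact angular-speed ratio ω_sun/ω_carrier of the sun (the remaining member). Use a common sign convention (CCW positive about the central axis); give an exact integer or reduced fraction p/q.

43/12

N_ring = 24 + 2·19 = 62
24(ω_s−ω_c) = −62(ω_r−ω_c),  ω_r=0, ω_c=1
ω_s = 1 − (62/24)(0−1) = 43/12
ω_s/ω_c = 43/12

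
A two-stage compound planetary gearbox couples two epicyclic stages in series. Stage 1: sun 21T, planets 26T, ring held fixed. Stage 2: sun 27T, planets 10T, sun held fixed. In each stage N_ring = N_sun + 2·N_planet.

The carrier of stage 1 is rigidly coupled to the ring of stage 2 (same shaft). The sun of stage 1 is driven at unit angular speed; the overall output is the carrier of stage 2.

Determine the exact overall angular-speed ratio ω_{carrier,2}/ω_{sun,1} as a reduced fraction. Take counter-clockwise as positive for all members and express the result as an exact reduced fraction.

Stage 1: N_ring = 21 + 2·26 = 73
Stage 1: 21(ω_s−ω_c) = −73(ω_r−ω_c),  ω_r=0, ω_s=1
Stage 1: 21(1−ω_c) = −73(0−ω_c)  ⇒  94ω_c = 21  ⇒  ω_c = 21/94
  ⇒ ω_c¹/ω_s¹ = 21/94
Stage 2: N_ring = 27 + 2·10 = 47
Stage 2: 27(ω_s−ω_c) = −47(ω_r−ω_c),  ω_s=0, ω_r=1
Stage 2: 27(0−ω_c) = −47(1−ω_c)  ⇒  74ω_c = 47  ⇒  ω_c = 47/74
  ⇒ ω_c²/ω_r² = 47/74
Coupling ω_r² = ω_c¹ ⇒ overall = 21/94 × 47/74 = 21/148

21/148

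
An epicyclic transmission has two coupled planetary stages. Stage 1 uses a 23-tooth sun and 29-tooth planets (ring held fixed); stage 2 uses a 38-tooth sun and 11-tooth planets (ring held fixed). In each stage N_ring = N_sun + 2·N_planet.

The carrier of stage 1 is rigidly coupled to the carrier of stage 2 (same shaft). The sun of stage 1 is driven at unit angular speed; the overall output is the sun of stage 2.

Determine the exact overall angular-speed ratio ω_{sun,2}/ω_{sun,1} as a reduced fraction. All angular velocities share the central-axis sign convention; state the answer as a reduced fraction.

Stage 1: N_ring = 23 + 2·29 = 81
Stage 1: 23(ω_s−ω_c) = −81(ω_r−ω_c),  ω_r=0, ω_s=1
Stage 1: 23(1−ω_c) = −81(0−ω_c)  ⇒  104ω_c = 23  ⇒  ω_c = 23/104
  ⇒ ω_c¹/ω_s¹ = 23/104
Stage 2: N_ring = 38 + 2·11 = 60
Stage 2: 38(ω_s−ω_c) = −60(ω_r−ω_c),  ω_r=0, ω_c=1
Stage 2: ω_s = 1 − (60/38)(0−1) = 49/19
  ⇒ ω_s²/ω_c² = 49/19
Coupling ω_c² = ω_c¹ ⇒ overall = 23/104 × 49/19 = 1127/1976

1127/1976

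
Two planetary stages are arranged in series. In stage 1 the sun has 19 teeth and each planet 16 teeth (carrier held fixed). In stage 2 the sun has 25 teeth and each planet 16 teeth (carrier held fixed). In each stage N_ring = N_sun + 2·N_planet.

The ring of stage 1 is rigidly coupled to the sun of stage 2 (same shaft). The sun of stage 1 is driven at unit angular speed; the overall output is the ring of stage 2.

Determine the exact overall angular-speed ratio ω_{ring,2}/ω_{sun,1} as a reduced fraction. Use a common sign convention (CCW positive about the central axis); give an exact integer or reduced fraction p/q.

Stage 1: N_ring = 19 + 2·16 = 51
Stage 1: 19(ω_s−ω_c) = −51(ω_r−ω_c),  ω_c=0, ω_s=1
Stage 1: ω_r = 0 − (19/51)(1−0) = -19/51
  ⇒ ω_r¹/ω_s¹ = -19/51
Stage 2: N_ring = 25 + 2·16 = 57
Stage 2: 25(ω_s−ω_c) = −57(ω_r−ω_c),  ω_c=0, ω_s=1
Stage 2: ω_r = 0 − (25/57)(1−0) = -25/57
  ⇒ ω_r²/ω_s² = -25/57
Coupling ω_s² = ω_r¹ ⇒ overall = -19/51 × -25/57 = 25/153

25/153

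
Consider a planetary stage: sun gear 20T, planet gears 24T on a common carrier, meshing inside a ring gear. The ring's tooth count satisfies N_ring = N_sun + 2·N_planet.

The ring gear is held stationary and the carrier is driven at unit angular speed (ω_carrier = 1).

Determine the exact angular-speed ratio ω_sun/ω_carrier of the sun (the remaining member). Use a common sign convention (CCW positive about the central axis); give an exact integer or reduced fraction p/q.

N_ring = 20 + 2·24 = 68
20(ω_s−ω_c) = −68(ω_r−ω_c),  ω_r=0, ω_c=1
ω_s = 1 − (68/20)(0−1) = 22/5
ω_s/ω_c = 22/5

22/5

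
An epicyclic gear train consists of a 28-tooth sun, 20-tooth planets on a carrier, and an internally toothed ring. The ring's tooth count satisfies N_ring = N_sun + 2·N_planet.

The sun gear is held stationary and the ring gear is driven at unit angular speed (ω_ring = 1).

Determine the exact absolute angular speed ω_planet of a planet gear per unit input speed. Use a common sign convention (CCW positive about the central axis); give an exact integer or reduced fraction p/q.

N_ring = 28 + 2·20 = 68
28(ω_s−ω_c) = −68(ω_r−ω_c),  ω_s=0, ω_r=1
28(0−ω_c) = −68(1−ω_c)  ⇒  96ω_c = 68  ⇒  ω_c = 17/24
sun–planet: 28·(0−17/24) = −20·(ω_p−ω_c)  ⇒  ω_p−ω_c = −(28/20)·(-17/24) = 119/120
ω_p = 17/24 + 119/120 = 17/10

17/10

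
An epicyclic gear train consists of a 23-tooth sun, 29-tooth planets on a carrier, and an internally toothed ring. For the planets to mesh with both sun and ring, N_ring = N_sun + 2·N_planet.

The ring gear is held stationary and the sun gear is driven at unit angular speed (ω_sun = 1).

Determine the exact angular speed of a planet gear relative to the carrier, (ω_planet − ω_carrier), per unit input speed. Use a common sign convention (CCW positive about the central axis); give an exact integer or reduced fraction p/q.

-1863/3016

N_ring = 23 + 2·29 = 81
23(ω_s−ω_c) = −81(ω_r−ω_c),  ω_r=0, ω_s=1
23(1−ω_c) = −81(0−ω_c)  ⇒  104ω_c = 23  ⇒  ω_c = 23/104
sun–planet: 23·(1−23/104) = −29·(ω_p−ω_c)  ⇒  ω_p−ω_c = −(23/29)·(81/104) = -1863/3016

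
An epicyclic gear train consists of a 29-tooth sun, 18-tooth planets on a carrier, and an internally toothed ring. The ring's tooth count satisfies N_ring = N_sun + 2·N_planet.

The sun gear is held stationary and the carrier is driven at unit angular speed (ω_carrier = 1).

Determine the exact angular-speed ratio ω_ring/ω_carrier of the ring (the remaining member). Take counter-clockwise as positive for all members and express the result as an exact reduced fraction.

N_ring = 29 + 2·18 = 65
29(ω_s−ω_c) = −65(ω_r−ω_c),  ω_s=0, ω_c=1
ω_r = 1 − (29/65)(0−1) = 94/65
ω_r/ω_c = 94/65

94/65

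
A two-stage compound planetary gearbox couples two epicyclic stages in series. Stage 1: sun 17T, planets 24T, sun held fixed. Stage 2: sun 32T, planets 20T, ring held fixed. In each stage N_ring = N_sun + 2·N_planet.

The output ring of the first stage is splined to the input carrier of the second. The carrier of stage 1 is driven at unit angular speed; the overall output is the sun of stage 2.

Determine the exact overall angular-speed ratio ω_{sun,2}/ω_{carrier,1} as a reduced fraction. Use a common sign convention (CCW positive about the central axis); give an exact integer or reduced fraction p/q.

Stage 1: N_ring = 17 + 2·24 = 65
Stage 1: 17(ω_s−ω_c) = −65(ω_r−ω_c),  ω_s=0, ω_c=1
Stage 1: ω_r = 1 − (17/65)(0−1) = 82/65
  ⇒ ω_r¹/ω_c¹ = 82/65
Stage 2: N_ring = 32 + 2·20 = 72
Stage 2: 32(ω_s−ω_c) = −72(ω_r−ω_c),  ω_r=0, ω_c=1
Stage 2: ω_s = 1 − (72/32)(0−1) = 13/4
  ⇒ ω_s²/ω_c² = 13/4
Coupling ω_c² = ω_r¹ ⇒ overall = 82/65 × 13/4 = 41/10

41/10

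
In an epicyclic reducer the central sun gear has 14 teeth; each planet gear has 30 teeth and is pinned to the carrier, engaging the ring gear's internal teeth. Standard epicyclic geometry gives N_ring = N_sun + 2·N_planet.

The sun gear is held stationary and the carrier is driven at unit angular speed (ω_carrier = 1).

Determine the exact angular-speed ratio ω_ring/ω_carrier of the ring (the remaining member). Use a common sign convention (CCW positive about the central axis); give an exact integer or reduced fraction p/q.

N_ring = 14 + 2·30 = 74
14(ω_s−ω_c) = −74(ω_r−ω_c),  ω_s=0, ω_c=1
ω_r = 1 − (14/74)(0−1) = 44/37
ω_r/ω_c = 44/37

44/37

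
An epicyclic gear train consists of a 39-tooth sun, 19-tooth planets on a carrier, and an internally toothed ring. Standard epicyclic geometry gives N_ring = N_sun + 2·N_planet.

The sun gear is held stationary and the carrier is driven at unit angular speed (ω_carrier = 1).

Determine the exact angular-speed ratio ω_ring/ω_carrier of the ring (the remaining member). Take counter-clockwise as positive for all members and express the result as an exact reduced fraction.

N_ring = 39 + 2·19 = 77
39(ω_s−ω_c) = −77(ω_r−ω_c),  ω_s=0, ω_c=1
ω_r = 1 − (39/77)(0−1) = 116/77
ω_r/ω_c = 116/77

116/77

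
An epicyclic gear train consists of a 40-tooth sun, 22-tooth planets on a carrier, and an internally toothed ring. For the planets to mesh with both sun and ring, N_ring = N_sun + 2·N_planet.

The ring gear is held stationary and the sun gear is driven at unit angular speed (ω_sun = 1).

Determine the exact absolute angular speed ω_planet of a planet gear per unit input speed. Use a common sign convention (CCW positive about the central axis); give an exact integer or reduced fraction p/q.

N_ring = 40 + 2·22 = 84
40(ω_s−ω_c) = −84(ω_r−ω_c),  ω_r=0, ω_s=1
40(1−ω_c) = −84(0−ω_c)  ⇒  124ω_c = 40  ⇒  ω_c = 10/31
sun–planet: 40·(1−10/31) = −22·(ω_p−ω_c)  ⇒  ω_p−ω_c = −(40/22)·(21/31) = -420/341
ω_p = 10/31 − 420/341 = -10/11

-10/11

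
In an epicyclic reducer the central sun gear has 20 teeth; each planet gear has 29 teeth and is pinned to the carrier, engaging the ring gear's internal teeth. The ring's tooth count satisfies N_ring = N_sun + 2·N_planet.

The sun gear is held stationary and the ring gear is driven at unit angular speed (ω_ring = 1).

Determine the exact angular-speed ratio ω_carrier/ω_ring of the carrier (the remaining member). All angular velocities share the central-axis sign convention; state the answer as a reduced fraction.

39/49

N_ring = 20 + 2·29 = 78
20(ω_s−ω_c) = −78(ω_r−ω_c),  ω_s=0, ω_r=1
20(0−ω_c) = −78(1−ω_c)  ⇒  98ω_c = 78  ⇒  ω_c = 39/49
ω_c/ω_r = 39/49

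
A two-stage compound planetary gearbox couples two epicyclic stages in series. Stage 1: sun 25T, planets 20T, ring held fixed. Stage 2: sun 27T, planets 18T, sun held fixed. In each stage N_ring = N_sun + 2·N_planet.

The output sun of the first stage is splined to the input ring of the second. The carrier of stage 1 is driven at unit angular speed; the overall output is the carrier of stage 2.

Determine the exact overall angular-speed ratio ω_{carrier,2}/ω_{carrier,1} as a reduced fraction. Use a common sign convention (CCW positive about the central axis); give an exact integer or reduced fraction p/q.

63/25

Stage 1: N_ring = 25 + 2·20 = 65
Stage 1: 25(ω_s−ω_c) = −65(ω_r−ω_c),  ω_r=0, ω_c=1
Stage 1: ω_s = 1 − (65/25)(0−1) = 18/5
  ⇒ ω_s¹/ω_c¹ = 18/5
Stage 2: N_ring = 27 + 2·18 = 63
Stage 2: 27(ω_s−ω_c) = −63(ω_r−ω_c),  ω_s=0, ω_r=1
Stage 2: 27(0−ω_c) = −63(1−ω_c)  ⇒  90ω_c = 63  ⇒  ω_c = 7/10
  ⇒ ω_c²/ω_r² = 7/10
Coupling ω_r² = ω_s¹ ⇒ overall = 18/5 × 7/10 = 63/25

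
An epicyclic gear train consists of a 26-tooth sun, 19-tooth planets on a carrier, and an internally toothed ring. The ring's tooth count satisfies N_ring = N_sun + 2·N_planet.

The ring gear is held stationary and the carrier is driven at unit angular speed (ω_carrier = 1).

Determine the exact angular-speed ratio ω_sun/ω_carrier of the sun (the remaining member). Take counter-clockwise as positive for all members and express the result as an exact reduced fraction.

N_ring = 26 + 2·19 = 64
26(ω_s−ω_c) = −64(ω_r−ω_c),  ω_r=0, ω_c=1
ω_s = 1 − (64/26)(0−1) = 45/13
ω_s/ω_c = 45/13

45/13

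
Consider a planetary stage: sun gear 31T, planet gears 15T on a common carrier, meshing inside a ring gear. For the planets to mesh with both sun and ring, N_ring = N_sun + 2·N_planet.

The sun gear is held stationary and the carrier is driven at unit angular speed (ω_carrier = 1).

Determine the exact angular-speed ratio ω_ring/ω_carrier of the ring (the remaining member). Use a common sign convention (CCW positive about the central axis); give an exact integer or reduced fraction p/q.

N_ring = 31 + 2·15 = 61
31(ω_s−ω_c) = −61(ω_r−ω_c),  ω_s=0, ω_c=1
ω_r = 1 − (31/61)(0−1) = 92/61
ω_r/ω_c = 92/61

92/61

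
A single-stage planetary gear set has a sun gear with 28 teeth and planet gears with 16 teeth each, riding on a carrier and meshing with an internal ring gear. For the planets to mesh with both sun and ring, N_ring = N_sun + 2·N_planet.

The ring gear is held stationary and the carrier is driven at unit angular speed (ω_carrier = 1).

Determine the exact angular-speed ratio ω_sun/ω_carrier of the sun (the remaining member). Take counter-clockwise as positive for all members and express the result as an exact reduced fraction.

N_ring = 28 + 2·16 = 60
28(ω_s−ω_c) = −60(ω_r−ω_c),  ω_r=0, ω_c=1
ω_s = 1 − (60/28)(0−1) = 22/7
ω_s/ω_c = 22/7

22/7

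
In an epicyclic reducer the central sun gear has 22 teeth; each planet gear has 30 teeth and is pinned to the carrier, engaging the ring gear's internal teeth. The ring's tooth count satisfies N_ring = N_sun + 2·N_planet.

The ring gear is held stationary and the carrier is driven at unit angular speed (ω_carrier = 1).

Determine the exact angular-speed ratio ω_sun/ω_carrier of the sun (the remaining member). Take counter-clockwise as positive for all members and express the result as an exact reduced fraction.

N_ring = 22 + 2·30 = 82
22(ω_s−ω_c) = −82(ω_r−ω_c),  ω_r=0, ω_c=1
ω_s = 1 − (82/22)(0−1) = 52/11
ω_s/ω_c = 52/11

52/11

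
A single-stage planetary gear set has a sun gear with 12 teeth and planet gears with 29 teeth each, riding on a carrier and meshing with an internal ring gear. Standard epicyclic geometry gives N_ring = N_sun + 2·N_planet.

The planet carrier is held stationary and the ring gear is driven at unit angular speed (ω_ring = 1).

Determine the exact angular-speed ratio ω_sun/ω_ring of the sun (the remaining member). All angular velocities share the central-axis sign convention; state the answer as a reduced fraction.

-35/6

N_ring = 12 + 2·29 = 70
12(ω_s−ω_c) = −70(ω_r−ω_c),  ω_c=0, ω_r=1
ω_s = 0 − (70/12)(1−0) = -35/6
ω_s/ω_r = -35/6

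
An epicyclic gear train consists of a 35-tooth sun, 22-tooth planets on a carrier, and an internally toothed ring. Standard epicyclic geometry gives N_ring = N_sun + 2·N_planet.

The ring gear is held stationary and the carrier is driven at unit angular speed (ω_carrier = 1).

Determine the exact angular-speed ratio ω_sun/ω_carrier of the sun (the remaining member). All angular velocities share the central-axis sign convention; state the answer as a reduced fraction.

114/35

N_ring = 35 + 2·22 = 79
35(ω_s−ω_c) = −79(ω_r−ω_c),  ω_r=0, ω_c=1
ω_s = 1 − (79/35)(0−1) = 114/35
ω_s/ω_c = 114/35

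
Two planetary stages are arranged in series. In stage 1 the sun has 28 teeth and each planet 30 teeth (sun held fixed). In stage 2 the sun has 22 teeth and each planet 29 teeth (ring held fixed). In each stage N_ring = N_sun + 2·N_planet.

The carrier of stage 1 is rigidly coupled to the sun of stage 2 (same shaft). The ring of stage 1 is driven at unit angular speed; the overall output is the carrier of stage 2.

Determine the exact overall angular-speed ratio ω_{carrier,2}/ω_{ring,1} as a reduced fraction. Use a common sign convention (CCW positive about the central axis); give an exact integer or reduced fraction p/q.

242/1479

Stage 1: N_ring = 28 + 2·30 = 88
Stage 1: 28(ω_s−ω_c) = −88(ω_r−ω_c),  ω_s=0, ω_r=1
Stage 1: 28(0−ω_c) = −88(1−ω_c)  ⇒  116ω_c = 88  ⇒  ω_c = 22/29
  ⇒ ω_c¹/ω_r¹ = 22/29
Stage 2: N_ring = 22 + 2·29 = 80
Stage 2: 22(ω_s−ω_c) = −80(ω_r−ω_c),  ω_r=0, ω_s=1
Stage 2: 22(1−ω_c) = −80(0−ω_c)  ⇒  102ω_c = 22  ⇒  ω_c = 11/51
  ⇒ ω_c²/ω_s² = 11/51
Coupling ω_s² = ω_c¹ ⇒ overall = 22/29 × 11/51 = 242/1479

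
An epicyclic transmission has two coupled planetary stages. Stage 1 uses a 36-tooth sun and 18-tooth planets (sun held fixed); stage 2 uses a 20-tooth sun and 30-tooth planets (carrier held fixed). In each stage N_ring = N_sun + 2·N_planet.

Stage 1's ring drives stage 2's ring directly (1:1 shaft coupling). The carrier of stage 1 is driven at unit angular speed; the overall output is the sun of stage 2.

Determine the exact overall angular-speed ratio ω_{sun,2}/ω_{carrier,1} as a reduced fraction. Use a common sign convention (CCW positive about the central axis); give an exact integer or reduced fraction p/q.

-6

Stage 1: N_ring = 36 + 2·18 = 72
Stage 1: 36(ω_s−ω_c) = −72(ω_r−ω_c),  ω_s=0, ω_c=1
Stage 1: ω_r = 1 − (36/72)(0−1) = 3/2
  ⇒ ω_r¹/ω_c¹ = 3/2
Stage 2: N_ring = 20 + 2·30 = 80
Stage 2: 20(ω_s−ω_c) = −80(ω_r−ω_c),  ω_c=0, ω_r=1
Stage 2: ω_s = 0 − (80/20)(1−0) = -4
  ⇒ ω_s²/ω_r² = -4
Coupling ω_r² = ω_r¹ ⇒ overall = 3/2 × -4 = -6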